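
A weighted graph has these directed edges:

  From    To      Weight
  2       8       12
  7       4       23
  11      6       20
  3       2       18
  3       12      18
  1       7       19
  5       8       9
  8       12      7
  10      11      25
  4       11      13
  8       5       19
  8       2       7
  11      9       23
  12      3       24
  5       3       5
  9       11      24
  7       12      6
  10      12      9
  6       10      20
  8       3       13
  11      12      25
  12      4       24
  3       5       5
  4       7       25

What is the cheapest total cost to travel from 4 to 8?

69

Candidate routes:
4 → 11 → 12 → 3 → 5 → 8: 13+25+24+5+9 = 76
4 → 7 → 12 → 3 → 5 → 8: 25+6+24+5+9 = 69
4 → 7 → 12 → 3 → 2 → 8: 25+6+24+18+12 = 85
4 → 11 → 12 → 3 → 2 → 8: 13+25+24+18+12 = 92
The minimum is 69 via 4 → 7 → 12 → 3 → 5 → 8.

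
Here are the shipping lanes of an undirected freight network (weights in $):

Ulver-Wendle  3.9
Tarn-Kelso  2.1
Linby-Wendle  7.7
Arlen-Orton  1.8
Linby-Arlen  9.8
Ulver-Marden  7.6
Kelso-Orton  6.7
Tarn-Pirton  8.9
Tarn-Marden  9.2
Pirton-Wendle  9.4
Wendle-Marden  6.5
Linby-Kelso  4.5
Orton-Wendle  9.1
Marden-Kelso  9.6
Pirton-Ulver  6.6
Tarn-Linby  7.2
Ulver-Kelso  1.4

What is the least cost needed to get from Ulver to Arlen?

Enumerating some paths:
Ulver → Wendle → Orton → Arlen: 3.9+9.1+1.8 = 14.8
Ulver → Kelso → Orton → Arlen: 1.4+6.7+1.8 = 9.9
Ulver → Kelso → Linby → Arlen: 1.4+4.5+9.8 = 15.7
Ulver → Kelso → Tarn → Linby → Arlen: 1.4+2.1+7.2+9.8 = 20.5
Cheapest is Ulver → Kelso → Orton → Arlen at $9.9.

$9.9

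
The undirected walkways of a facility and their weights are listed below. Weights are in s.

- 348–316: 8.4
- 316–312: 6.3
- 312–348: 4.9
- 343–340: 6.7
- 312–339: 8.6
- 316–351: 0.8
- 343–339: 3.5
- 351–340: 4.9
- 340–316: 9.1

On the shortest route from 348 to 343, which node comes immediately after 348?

Candidate routes:
348–312–316–351–340–343: 4.9+6.3+0.8+4.9+6.7 = 23.6
348–316–351–340–343: 8.4+0.8+4.9+6.7 = 20.8
348–312–339–343: 4.9+8.6+3.5 = 17
The minimum is 17 s via 348–312–339–343.
So from 348 the first move is to 312.

312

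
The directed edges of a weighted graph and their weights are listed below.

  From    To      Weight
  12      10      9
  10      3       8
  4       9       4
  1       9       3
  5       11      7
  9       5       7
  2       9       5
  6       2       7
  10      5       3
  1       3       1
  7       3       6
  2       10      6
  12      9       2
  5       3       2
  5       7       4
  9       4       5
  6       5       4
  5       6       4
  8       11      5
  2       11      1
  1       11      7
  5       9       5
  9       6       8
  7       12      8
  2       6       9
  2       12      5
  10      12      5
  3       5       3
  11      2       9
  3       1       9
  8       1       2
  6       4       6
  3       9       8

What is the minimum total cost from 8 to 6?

10

Shortest distances from 8:
8: 0
1: 2  (via 8)
3: 3  (via 1)
9: 5  (via 1)
11: 5  (via 8)
5: 6  (via 3)
4: 10  (via 9)
6: 10  (via 5)
Shortest route: 8–1–3–5–6 = 10.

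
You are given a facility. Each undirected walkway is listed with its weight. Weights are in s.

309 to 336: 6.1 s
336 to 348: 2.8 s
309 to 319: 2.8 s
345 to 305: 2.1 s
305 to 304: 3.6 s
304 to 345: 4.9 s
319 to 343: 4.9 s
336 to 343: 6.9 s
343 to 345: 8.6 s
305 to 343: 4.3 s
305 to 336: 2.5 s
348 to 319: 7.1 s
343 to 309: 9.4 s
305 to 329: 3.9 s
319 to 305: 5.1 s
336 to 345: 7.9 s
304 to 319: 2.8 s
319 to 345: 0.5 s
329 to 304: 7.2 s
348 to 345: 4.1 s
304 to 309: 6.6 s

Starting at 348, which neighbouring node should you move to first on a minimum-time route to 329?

Enumerating some paths:
348 → 319 → 345 → 305 → 329: 7.1+0.5+2.1+3.9 = 13.6
348 → 336 → 305 → 329: 2.8+2.5+3.9 = 9.2
348 → 345 → 305 → 329: 4.1+2.1+3.9 = 10.1
The minimum is 9.2 s via 348 → 336 → 305 → 329.
So from 348 the first move is to 336.

336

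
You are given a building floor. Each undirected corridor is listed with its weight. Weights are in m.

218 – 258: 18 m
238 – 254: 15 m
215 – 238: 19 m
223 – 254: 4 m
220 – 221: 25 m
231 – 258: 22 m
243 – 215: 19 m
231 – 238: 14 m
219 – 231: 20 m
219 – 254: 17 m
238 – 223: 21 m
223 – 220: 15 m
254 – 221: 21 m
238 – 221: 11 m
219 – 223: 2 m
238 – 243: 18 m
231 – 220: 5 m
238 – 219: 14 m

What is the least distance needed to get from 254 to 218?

64 m

Running Dijkstra from 254:
254: 0
223: 4  (via 254)
219: 6  (via 223)
238: 15  (via 254)
220: 19  (via 223)
221: 21  (via 254)
231: 24  (via 220)
243: 33  (via 238)
215: 34  (via 238)
258: 46  (via 231)
218: 64  (via 258)
Shortest route: 254–223–220–231–258–218 = 64 m.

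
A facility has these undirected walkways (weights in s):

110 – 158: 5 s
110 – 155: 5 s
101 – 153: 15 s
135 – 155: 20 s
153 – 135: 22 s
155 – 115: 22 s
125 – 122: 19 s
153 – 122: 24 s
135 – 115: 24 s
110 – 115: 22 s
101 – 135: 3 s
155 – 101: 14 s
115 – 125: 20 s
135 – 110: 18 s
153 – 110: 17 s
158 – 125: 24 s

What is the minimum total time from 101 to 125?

Enumerating some paths:
101 - 155 - 110 - 158 - 125: 14+5+5+24 = 48
101 - 135 - 115 - 125: 3+24+20 = 47
Cheapest is 101 - 135 - 115 - 125 at 47 s.

47 s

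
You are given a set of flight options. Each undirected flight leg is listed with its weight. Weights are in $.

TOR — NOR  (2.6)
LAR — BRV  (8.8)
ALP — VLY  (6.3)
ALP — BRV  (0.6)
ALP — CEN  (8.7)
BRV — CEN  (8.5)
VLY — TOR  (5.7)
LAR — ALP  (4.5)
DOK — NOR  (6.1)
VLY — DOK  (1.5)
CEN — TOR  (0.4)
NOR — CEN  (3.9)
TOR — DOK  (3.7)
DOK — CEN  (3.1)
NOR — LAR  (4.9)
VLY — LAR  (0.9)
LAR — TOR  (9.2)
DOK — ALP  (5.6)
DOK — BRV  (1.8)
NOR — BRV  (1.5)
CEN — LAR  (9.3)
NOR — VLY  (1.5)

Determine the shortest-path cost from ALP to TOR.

Candidate routes:
ALP → BRV → NOR → TOR: 0.6+1.5+2.6 = 4.7
ALP → BRV → DOK → CEN → TOR: 0.6+1.8+3.1+0.4 = 5.9
ALP → BRV → DOK → TOR: 0.6+1.8+3.7 = 6.1
Cheapest is ALP → BRV → NOR → TOR at $4.7.

$4.7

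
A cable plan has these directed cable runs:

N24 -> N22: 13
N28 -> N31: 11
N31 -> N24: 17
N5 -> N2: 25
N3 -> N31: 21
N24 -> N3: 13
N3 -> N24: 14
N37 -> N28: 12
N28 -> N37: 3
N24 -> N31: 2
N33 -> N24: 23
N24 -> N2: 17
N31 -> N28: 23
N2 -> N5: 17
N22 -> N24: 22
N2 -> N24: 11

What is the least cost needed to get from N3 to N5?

48

Candidate routes:
N3 → N24 → N2 → N5: 14+17+17 = 48
N3 → N31 → N24 → N2 → N5: 21+17+17+17 = 72
The minimum is 48 via N3 → N24 → N2 → N5.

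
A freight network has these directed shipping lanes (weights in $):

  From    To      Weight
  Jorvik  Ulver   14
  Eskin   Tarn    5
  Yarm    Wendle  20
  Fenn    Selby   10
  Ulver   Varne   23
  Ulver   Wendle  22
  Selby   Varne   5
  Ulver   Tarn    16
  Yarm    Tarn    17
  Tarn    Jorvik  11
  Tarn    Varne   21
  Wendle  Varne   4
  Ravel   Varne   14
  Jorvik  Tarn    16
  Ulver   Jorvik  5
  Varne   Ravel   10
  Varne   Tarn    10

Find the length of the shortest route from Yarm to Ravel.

Shortest distances from Yarm:
Yarm: 0
Tarn: 17  (via Yarm)
Wendle: 20  (via Yarm)
Varne: 24  (via Wendle)
Jorvik: 28  (via Tarn)
Ravel: 34  (via Varne)
Shortest route: Yarm–Wendle–Varne–Ravel = $34.

$34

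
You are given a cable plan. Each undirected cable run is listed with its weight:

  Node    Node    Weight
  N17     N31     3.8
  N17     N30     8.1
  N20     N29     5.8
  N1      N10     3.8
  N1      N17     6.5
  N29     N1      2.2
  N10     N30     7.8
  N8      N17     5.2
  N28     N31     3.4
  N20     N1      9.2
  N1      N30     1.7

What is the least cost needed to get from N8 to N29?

Compare a few routes:
N8–N17–N30–N1–N29: 5.2+8.1+1.7+2.2 = 17.2
N8–N17–N1–N29: 5.2+6.5+2.2 = 13.9
N8–N17–N1–N20–N29: 5.2+6.5+9.2+5.8 = 26.7
Cheapest is N8–N17–N1–N29 at 13.9.

13.9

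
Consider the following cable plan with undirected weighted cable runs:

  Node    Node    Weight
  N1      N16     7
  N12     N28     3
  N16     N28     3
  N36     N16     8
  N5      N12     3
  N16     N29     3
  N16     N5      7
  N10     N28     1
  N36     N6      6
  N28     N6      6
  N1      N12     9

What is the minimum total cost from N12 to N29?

9

Running Dijkstra from N12:
N12: 0
N28: 3  (via N12)
N5: 3  (via N12)
N10: 4  (via N28)
N16: 6  (via N28)
N6: 9  (via N28)
N1: 9  (via N12)
N29: 9  (via N16)
Shortest route: N12 → N28 → N16 → N29 = 9.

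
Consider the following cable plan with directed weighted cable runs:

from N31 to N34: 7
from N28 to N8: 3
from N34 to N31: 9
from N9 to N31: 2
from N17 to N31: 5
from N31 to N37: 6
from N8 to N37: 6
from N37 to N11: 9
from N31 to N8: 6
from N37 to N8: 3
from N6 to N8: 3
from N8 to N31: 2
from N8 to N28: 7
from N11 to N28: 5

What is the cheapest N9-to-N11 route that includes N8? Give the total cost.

23

Best N9 to N8: N9–N31–N8 costing 8
Shortest N8→N11: N8–N37–N11 = 15
Total via N8: 8 + 15 = 23.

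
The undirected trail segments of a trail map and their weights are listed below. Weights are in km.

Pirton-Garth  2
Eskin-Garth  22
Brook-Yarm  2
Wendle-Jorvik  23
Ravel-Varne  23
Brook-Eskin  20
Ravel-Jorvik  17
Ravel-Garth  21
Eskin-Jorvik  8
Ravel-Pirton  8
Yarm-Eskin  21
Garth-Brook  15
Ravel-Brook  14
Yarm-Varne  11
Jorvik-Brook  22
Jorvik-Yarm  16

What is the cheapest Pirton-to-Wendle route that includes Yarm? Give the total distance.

58 km

Shortest Pirton→Yarm: Pirton–Garth–Brook–Yarm = 19
Shortest Yarm→Wendle: Yarm–Jorvik–Wendle = 39
Total via Yarm: 19 + 39 = 58 km.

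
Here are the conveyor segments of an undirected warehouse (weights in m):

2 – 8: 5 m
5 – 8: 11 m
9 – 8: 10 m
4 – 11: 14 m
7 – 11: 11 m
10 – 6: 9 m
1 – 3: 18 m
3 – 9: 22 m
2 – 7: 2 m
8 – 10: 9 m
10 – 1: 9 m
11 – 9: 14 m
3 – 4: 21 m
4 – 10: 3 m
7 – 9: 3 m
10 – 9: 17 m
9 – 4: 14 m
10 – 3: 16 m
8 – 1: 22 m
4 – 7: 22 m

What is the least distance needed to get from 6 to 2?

23 m

Candidate routes:
6–10–4–9–7–2: 9+3+14+3+2 = 31
6–10–8–2: 9+9+5 = 23
6–10–9–7–2: 9+17+3+2 = 31
The minimum is 23 m via 6–10–8–2.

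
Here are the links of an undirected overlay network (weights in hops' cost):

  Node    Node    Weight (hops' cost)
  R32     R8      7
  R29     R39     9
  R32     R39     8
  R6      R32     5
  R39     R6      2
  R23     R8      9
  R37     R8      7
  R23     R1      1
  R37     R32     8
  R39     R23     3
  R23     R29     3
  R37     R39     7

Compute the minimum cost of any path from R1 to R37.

11 hops' cost

Running Dijkstra from R1:
R1: 0
R23: 1  (via R1)
R29: 4  (via R23)
R39: 4  (via R23)
R6: 6  (via R39)
R8: 10  (via R23)
R37: 11  (via R39)
Shortest route: R1 → R23 → R39 → R37 = 11 hops' cost.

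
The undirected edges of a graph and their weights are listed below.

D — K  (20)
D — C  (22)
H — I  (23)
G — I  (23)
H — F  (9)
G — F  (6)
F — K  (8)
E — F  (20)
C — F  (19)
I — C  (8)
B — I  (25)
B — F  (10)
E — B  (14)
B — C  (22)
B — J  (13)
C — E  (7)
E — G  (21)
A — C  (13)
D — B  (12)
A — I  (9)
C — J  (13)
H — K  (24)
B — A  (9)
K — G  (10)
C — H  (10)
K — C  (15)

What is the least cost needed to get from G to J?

29

Candidate routes:
G - F - B - J: 6+10+13 = 29
G - F - H - C - J: 6+9+10+13 = 38
G - K - C - J: 10+15+13 = 38
The minimum is 29 via G - F - B - J.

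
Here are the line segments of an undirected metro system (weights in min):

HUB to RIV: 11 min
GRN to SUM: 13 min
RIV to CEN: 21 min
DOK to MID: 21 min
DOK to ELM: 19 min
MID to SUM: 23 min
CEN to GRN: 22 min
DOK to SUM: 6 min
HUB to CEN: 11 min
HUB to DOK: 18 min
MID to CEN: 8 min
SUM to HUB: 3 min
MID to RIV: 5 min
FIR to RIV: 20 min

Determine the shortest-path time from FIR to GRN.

Shortest distances from FIR:
FIR: 0
RIV: 20  (via FIR)
MID: 25  (via RIV)
HUB: 31  (via RIV)
CEN: 33  (via MID)
SUM: 34  (via HUB)
DOK: 40  (via SUM)
GRN: 47  (via SUM)
Shortest route: FIR → RIV → HUB → SUM → GRN = 47 min.

47 min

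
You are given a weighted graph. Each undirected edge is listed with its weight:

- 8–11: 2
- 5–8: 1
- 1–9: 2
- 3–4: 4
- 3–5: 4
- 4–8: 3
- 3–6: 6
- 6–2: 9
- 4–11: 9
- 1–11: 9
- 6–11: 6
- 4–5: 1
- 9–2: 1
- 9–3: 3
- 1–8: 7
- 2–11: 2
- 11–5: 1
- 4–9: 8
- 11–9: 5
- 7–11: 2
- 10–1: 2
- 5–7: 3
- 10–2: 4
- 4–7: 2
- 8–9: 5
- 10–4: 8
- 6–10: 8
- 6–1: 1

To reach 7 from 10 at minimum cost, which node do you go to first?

Candidate routes:
10 - 1 - 9 - 2 - 11 - 7: 2+2+1+2+2 = 9
10 - 2 - 11 - 7: 4+2+2 = 8
Cheapest is 10 - 2 - 11 - 7 at 8.
So from 10 the first move is to 2.

2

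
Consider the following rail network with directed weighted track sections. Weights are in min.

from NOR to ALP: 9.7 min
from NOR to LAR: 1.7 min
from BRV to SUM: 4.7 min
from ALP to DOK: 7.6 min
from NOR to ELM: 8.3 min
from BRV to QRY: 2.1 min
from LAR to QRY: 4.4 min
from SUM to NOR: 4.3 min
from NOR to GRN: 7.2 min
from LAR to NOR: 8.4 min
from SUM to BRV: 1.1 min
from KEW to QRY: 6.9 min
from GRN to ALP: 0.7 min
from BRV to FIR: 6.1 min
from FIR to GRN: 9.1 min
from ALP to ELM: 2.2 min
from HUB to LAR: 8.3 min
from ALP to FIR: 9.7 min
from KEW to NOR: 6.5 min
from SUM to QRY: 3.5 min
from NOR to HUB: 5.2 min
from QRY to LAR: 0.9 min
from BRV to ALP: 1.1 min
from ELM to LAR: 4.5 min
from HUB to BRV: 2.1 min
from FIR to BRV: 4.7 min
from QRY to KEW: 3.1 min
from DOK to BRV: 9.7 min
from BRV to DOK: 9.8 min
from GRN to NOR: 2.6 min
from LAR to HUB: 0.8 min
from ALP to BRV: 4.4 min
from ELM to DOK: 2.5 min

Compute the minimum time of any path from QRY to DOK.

Compare a few routes:
QRY–LAR–HUB–BRV–ALP–DOK: 0.9+0.8+2.1+1.1+7.6 = 12.5
QRY–LAR–HUB–BRV–ALP–ELM–DOK: 0.9+0.8+2.1+1.1+2.2+2.5 = 9.6
The minimum is 9.6 min via QRY–LAR–HUB–BRV–ALP–ELM–DOK.

9.6 min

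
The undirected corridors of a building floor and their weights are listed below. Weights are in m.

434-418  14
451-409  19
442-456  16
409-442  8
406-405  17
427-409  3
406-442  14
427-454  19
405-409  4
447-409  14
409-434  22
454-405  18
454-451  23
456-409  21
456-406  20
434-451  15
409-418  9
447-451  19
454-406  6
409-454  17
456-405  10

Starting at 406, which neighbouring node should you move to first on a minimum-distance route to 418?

Candidate routes:
406–442–409–418: 14+8+9 = 31
406–454–409–418: 6+17+9 = 32
406–405–409–418: 17+4+9 = 30
The minimum is 30 m via 406–405–409–418.
So from 406 the first move is to 405.

405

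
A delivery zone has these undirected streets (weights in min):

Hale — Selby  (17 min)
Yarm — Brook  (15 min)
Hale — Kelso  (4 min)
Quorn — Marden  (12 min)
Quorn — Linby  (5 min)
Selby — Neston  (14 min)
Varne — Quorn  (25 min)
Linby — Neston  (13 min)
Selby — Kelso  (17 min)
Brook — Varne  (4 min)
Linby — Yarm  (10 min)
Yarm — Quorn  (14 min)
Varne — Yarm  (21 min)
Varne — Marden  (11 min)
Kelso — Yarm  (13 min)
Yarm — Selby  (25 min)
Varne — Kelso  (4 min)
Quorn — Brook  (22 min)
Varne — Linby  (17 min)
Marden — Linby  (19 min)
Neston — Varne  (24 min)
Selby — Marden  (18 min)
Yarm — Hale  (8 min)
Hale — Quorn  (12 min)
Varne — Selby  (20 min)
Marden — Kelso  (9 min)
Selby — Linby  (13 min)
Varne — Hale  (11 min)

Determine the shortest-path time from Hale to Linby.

17 min

Enumerating some paths:
Hale - Kelso - Varne - Linby: 4+4+17 = 25
Hale - Yarm - Linby: 8+10 = 18
Hale - Quorn - Linby: 12+5 = 17
Cheapest is Hale - Quorn - Linby at 17 min.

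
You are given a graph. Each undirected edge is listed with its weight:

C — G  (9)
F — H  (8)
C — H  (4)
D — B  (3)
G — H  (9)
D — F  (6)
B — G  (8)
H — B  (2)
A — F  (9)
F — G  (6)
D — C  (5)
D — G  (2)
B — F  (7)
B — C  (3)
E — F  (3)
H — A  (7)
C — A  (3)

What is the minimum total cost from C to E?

Compare a few routes:
C–B–F–E: 3+7+3 = 13
C–D–F–E: 5+6+3 = 14
Cheapest is C–B–F–E at 13.

13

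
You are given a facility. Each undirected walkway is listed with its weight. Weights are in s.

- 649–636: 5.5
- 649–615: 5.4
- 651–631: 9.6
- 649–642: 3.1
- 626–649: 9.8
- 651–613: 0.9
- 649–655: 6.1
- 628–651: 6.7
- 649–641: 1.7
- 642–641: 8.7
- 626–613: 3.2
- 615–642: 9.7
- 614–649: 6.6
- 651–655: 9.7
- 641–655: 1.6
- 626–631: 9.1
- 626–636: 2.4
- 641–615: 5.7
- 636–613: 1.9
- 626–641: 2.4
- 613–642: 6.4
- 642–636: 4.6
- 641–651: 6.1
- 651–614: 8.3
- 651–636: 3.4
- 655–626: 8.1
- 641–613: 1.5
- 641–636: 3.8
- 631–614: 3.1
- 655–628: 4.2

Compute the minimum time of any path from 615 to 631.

Enumerating some paths:
615–641–626–631: 5.7+2.4+9.1 = 17.2
615–641–649–614–631: 5.7+1.7+6.6+3.1 = 17.1
615–649–614–631: 5.4+6.6+3.1 = 15.1
Cheapest is 615–649–614–631 at 15.1 s.

15.1 s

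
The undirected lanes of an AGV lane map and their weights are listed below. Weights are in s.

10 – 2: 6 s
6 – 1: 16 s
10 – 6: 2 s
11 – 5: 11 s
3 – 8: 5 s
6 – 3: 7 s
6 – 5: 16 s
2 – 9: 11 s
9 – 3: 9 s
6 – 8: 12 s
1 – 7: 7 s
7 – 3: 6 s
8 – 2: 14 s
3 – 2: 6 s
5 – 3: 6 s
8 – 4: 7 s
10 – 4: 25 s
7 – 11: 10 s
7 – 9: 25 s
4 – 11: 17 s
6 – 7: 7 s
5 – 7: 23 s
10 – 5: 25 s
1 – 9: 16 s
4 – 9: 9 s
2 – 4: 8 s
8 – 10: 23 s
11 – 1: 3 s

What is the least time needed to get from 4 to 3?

Enumerating some paths:
4 - 8 - 3: 7+5 = 12
4 - 2 - 3: 8+6 = 14
The minimum is 12 s via 4 - 8 - 3.

12 s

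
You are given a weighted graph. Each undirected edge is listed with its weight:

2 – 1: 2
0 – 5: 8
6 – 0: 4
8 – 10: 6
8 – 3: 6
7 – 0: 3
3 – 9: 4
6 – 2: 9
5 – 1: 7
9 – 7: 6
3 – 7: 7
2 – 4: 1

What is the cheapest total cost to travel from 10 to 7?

19

Settle nodes by increasing distance from 10:
10: 0
8: 6  (via 10)
3: 12  (via 8)
9: 16  (via 3)
7: 19  (via 3)
Shortest route: 10 → 8 → 3 → 7 = 19.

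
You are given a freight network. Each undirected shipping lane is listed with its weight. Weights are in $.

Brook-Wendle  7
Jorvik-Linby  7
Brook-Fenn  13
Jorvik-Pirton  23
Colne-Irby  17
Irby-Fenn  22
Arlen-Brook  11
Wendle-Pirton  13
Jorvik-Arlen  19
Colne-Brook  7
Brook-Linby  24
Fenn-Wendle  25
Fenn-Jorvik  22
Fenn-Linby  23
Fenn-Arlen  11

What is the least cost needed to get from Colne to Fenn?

Enumerating some paths:
Colne → Brook → Wendle → Fenn: 7+7+25 = 39
Colne → Irby → Fenn: 17+22 = 39
Colne → Brook → Arlen → Fenn: 7+11+11 = 29
Colne → Brook → Fenn: 7+13 = 20
Cheapest is Colne → Brook → Fenn at $20.

$20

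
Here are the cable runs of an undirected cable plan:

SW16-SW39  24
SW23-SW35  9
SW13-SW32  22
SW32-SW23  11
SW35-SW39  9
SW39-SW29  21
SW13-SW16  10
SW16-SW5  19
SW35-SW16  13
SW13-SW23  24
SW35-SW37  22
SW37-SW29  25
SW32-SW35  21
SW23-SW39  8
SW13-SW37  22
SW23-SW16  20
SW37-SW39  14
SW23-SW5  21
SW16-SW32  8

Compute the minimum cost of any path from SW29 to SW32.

Settle nodes by increasing distance from SW29:
SW29: 0
SW39: 21  (via SW29)
SW37: 25  (via SW29)
SW23: 29  (via SW39)
SW35: 30  (via SW39)
SW32: 40  (via SW23)
Shortest route: SW29 → SW39 → SW23 → SW32 = 40.

40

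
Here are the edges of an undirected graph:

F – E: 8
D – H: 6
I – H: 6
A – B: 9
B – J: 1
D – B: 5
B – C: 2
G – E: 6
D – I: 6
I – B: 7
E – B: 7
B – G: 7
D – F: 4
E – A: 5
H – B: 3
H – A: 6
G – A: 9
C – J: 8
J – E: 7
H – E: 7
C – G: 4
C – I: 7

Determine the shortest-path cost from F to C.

11

Settle nodes by increasing distance from F:
F: 0
D: 4  (via F)
E: 8  (via F)
B: 9  (via D)
H: 10  (via D)
I: 10  (via D)
J: 10  (via B)
C: 11  (via B)
Shortest route: F → D → B → C = 11.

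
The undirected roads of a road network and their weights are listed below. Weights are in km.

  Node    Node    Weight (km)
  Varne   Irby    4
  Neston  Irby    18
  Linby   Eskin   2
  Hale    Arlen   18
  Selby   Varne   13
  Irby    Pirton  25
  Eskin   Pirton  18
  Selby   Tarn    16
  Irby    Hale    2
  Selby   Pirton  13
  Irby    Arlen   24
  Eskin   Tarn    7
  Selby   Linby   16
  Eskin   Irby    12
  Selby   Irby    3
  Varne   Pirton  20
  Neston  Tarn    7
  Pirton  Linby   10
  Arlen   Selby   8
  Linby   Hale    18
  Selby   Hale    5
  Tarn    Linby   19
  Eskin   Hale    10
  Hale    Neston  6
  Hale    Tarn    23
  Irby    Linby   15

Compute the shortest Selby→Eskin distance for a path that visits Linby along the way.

Best Selby to Linby: Selby → Linby costing 16
Best Linby to Eskin: Linby → Eskin costing 2
Total via Linby: 16 + 2 = 18 km.

18 km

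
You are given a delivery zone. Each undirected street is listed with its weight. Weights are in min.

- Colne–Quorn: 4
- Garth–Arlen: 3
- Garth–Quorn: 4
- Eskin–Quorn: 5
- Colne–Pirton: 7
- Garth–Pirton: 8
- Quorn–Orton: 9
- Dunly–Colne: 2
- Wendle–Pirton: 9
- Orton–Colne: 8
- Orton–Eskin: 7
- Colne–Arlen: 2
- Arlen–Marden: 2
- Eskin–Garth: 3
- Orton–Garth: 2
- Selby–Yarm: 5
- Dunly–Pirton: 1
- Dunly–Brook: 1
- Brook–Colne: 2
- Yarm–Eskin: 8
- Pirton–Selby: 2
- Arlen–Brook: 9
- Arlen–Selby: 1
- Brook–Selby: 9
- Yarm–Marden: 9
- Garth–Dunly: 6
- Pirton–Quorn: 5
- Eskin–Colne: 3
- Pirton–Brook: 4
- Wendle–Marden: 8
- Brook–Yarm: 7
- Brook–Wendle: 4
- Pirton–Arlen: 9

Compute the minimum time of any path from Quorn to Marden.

Shortest distances from Quorn:
Quorn: 0
Garth: 4  (via Quorn)
Colne: 4  (via Quorn)
Pirton: 5  (via Quorn)
Eskin: 5  (via Quorn)
Dunly: 6  (via Colne)
Arlen: 6  (via Colne)
Brook: 6  (via Colne)
Orton: 6  (via Garth)
Selby: 7  (via Pirton)
Marden: 8  (via Arlen)
Shortest route: Quorn–Colne–Arlen–Marden = 8 min.

8 min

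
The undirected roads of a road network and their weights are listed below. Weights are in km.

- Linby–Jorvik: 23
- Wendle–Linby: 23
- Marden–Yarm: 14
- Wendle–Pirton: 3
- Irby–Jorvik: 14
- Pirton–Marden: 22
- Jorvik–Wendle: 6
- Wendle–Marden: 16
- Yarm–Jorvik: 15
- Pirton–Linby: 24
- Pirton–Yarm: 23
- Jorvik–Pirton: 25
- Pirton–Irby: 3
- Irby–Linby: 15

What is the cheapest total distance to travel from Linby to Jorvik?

23 km

Shortest distances from Linby:
Linby: 0
Irby: 15  (via Linby)
Pirton: 18  (via Irby)
Wendle: 21  (via Pirton)
Jorvik: 23  (via Linby)
Shortest route: Linby–Jorvik = 23 km.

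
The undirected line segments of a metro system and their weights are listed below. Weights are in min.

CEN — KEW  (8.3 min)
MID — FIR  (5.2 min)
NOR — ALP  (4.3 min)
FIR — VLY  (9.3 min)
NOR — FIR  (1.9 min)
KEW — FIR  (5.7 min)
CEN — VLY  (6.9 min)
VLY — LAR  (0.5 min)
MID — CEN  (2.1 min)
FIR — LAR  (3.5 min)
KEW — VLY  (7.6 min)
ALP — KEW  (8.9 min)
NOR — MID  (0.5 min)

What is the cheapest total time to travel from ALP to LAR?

Candidate routes:
ALP - NOR - MID - CEN - VLY - LAR: 4.3+0.5+2.1+6.9+0.5 = 14.3
ALP - NOR - FIR - LAR: 4.3+1.9+3.5 = 9.7
ALP - NOR - MID - FIR - LAR: 4.3+0.5+5.2+3.5 = 13.5
Cheapest is ALP - NOR - FIR - LAR at 9.7 min.

9.7 min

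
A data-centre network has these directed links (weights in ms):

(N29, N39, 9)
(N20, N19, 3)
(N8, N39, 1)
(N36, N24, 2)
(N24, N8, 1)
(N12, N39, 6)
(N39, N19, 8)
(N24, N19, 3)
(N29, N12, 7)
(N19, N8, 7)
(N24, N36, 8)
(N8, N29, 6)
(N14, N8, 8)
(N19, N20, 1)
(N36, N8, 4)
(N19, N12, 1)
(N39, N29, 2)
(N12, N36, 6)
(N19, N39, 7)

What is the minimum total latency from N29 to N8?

16 ms

Settle nodes by increasing distance from N29:
N29: 0
N12: 7  (via N29)
N39: 9  (via N29)
N36: 13  (via N12)
N24: 15  (via N36)
N8: 16  (via N24)
Shortest route: N29–N12–N36–N24–N8 = 16 ms.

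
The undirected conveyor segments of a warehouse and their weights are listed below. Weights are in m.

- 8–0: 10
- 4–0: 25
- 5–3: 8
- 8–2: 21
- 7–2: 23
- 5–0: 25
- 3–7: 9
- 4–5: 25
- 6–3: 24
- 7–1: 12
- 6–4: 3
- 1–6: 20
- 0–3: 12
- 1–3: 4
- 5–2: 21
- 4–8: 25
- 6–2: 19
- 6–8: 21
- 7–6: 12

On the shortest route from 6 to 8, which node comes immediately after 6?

Candidate routes:
6 - 4 - 0 - 8: 3+25+10 = 38
6 - 2 - 8: 19+21 = 40
6 - 8: 21 = 21
6 - 4 - 8: 3+25 = 28
The minimum is 21 m via 6 - 8.
So from 6 the first move is to 8.

8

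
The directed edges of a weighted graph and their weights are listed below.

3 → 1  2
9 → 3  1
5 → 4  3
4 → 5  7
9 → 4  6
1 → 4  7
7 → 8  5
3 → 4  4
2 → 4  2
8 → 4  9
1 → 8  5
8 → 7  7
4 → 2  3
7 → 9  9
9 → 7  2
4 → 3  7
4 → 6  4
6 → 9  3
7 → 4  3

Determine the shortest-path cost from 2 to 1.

Candidate routes:
2 - 4 - 3 - 1: 2+7+2 = 11
2 - 4 - 6 - 9 - 3 - 1: 2+4+3+1+2 = 12
The minimum is 11 via 2 - 4 - 3 - 1.

11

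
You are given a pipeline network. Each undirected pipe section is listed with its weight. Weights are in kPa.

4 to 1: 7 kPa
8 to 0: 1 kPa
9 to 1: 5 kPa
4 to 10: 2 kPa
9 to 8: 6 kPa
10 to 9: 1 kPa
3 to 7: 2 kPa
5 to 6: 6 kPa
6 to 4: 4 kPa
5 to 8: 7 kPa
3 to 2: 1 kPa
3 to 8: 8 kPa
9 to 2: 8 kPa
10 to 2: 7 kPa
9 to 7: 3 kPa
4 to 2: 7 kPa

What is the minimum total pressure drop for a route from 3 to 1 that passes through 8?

19 kPa

Best 3 to 8: 3 → 8 costing 8
Best 8 to 1: 8 → 9 → 1 costing 11
Total via 8: 8 + 11 = 19 kPa.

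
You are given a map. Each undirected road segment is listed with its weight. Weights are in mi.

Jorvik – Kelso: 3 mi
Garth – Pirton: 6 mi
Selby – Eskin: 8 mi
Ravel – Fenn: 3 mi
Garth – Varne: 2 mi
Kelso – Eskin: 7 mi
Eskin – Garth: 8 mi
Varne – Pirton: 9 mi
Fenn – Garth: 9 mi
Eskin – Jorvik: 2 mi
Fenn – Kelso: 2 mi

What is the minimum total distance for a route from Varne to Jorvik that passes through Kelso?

Best Varne to Kelso: Varne → Garth → Fenn → Kelso costing 13
Shortest Kelso→Jorvik: Kelso → Jorvik = 3
Total via Kelso: 13 + 3 = 16 mi.

16 mi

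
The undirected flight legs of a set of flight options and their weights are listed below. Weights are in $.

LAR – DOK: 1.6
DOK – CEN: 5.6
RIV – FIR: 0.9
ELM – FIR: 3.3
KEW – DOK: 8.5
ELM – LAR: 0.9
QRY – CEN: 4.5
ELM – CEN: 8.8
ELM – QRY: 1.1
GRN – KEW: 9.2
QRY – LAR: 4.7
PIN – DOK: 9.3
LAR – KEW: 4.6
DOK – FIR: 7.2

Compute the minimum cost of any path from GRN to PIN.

$24.7

Candidate routes:
GRN → KEW → DOK → PIN: 9.2+8.5+9.3 = 27
GRN → KEW → LAR → ELM → FIR → DOK → PIN: 9.2+4.6+0.9+3.3+7.2+9.3 = 34.5
GRN → KEW → LAR → DOK → PIN: 9.2+4.6+1.6+9.3 = 24.7
Cheapest is GRN → KEW → LAR → DOK → PIN at $24.7.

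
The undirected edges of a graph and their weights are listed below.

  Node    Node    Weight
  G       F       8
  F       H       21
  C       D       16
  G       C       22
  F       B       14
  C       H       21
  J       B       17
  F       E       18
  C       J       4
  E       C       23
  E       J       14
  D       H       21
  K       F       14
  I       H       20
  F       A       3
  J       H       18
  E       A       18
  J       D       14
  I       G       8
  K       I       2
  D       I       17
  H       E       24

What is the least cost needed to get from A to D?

Running Dijkstra from A:
A: 0
F: 3  (via A)
G: 11  (via F)
B: 17  (via F)
K: 17  (via F)
E: 18  (via A)
I: 19  (via G)
H: 24  (via F)
J: 32  (via E)
C: 33  (via G)
D: 36  (via I)
Shortest route: A–F–G–I–D = 36.

36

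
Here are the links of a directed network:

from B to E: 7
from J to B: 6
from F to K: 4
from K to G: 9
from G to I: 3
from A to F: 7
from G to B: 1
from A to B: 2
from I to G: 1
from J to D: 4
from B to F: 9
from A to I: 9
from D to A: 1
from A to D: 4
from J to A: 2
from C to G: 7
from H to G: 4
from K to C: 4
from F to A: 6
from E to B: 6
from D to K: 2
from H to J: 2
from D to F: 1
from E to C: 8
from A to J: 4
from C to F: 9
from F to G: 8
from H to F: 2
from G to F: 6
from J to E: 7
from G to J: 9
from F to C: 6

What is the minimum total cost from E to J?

Shortest distances from E:
E: 0
B: 6  (via E)
C: 8  (via E)
F: 15  (via B)
G: 15  (via C)
I: 18  (via G)
K: 19  (via F)
A: 21  (via F)
J: 24  (via G)
Shortest route: E–C–G–J = 24.

24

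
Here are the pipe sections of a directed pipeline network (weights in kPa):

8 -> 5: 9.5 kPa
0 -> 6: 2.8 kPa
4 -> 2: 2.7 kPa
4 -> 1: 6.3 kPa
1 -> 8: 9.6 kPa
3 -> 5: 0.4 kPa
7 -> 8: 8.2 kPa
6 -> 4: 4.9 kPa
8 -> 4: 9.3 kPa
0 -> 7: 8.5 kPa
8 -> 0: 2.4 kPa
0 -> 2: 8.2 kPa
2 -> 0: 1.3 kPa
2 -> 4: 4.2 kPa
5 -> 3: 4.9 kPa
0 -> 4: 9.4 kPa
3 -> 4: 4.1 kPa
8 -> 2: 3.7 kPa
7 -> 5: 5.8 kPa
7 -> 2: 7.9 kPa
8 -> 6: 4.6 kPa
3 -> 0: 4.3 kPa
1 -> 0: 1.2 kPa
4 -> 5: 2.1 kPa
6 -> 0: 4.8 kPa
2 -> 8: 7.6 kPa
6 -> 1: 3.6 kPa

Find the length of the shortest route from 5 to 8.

Candidate routes:
5 → 3 → 0 → 6 → 1 → 8: 4.9+4.3+2.8+3.6+9.6 = 25.2
5 → 3 → 4 → 1 → 8: 4.9+4.1+6.3+9.6 = 24.9
5 → 3 → 4 → 2 → 8: 4.9+4.1+2.7+7.6 = 19.3
5 → 3 → 0 → 2 → 8: 4.9+4.3+8.2+7.6 = 25
The minimum is 19.3 kPa via 5 → 3 → 4 → 2 → 8.

19.3 kPa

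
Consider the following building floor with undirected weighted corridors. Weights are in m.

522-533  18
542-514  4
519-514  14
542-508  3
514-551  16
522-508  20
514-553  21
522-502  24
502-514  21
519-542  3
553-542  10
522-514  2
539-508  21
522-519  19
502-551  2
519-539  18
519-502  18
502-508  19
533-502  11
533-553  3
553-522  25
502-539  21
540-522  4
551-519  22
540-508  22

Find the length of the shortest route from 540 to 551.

22 m

Candidate routes:
540 → 522 → 514 → 502 → 551: 4+2+21+2 = 29
540 → 522 → 514 → 551: 4+2+16 = 22
540 → 522 → 502 → 551: 4+24+2 = 30
540 → 522 → 514 → 542 → 519 → 502 → 551: 4+2+4+3+18+2 = 33
Cheapest is 540 → 522 → 514 → 551 at 22 m.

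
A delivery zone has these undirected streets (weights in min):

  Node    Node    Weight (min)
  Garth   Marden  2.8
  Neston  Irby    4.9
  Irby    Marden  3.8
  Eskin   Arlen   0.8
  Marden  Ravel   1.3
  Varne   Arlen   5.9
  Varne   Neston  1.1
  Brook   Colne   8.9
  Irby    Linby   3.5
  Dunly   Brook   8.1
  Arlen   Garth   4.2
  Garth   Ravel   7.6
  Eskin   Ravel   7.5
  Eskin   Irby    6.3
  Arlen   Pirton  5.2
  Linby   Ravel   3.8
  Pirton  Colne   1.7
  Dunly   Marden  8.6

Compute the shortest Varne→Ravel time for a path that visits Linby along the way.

Shortest Varne→Linby: Varne → Neston → Irby → Linby = 9.5
Shortest Linby→Ravel: Linby → Ravel = 3.8
Total via Linby: 9.5 + 3.8 = 13.3 min.

13.3 min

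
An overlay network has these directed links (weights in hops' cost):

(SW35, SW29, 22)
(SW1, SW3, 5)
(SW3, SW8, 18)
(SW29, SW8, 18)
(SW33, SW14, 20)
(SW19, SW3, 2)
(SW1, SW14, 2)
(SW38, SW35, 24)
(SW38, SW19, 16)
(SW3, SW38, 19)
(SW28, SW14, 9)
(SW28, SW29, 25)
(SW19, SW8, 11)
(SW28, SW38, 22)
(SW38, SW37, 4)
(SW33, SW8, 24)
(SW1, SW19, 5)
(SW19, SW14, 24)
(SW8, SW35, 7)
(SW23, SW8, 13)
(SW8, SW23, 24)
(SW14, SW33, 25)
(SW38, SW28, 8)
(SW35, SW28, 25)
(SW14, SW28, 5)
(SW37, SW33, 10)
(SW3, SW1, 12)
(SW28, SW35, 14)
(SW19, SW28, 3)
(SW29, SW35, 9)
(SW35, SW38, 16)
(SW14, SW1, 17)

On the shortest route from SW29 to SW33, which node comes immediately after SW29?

Enumerating some paths:
SW29–SW35–SW38–SW37–SW33: 9+16+4+10 = 39
SW29–SW35–SW38–SW28–SW14–SW33: 9+16+8+9+25 = 67
SW29–SW8–SW35–SW38–SW37–SW33: 18+7+16+4+10 = 55
The minimum is 39 hops' cost via SW29–SW35–SW38–SW37–SW33.
So from SW29 the first move is to SW35.

SW35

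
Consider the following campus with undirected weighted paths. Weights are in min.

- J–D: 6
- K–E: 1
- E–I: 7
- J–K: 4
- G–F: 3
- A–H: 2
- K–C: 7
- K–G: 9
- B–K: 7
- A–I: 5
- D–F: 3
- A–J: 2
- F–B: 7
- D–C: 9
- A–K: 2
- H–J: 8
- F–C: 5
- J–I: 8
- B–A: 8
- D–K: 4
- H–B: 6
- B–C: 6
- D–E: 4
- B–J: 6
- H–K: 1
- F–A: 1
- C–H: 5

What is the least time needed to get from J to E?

Compare a few routes:
J–K–E: 4+1 = 5
J–A–H–K–E: 2+2+1+1 = 6
The minimum is 5 min via J–K–E.

5 min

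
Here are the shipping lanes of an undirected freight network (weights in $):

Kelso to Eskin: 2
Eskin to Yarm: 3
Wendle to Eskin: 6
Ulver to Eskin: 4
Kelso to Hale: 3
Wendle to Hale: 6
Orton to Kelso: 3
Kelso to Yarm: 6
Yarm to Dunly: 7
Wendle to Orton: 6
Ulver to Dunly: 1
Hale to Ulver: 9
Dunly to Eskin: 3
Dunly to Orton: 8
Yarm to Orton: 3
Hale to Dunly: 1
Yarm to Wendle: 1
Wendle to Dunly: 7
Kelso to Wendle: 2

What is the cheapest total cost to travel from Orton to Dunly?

Running Dijkstra from Orton:
Orton: 0
Kelso: 3  (via Orton)
Yarm: 3  (via Orton)
Wendle: 4  (via Yarm)
Eskin: 5  (via Kelso)
Hale: 6  (via Kelso)
Dunly: 7  (via Hale)
Shortest route: Orton–Kelso–Hale–Dunly = $7.

$7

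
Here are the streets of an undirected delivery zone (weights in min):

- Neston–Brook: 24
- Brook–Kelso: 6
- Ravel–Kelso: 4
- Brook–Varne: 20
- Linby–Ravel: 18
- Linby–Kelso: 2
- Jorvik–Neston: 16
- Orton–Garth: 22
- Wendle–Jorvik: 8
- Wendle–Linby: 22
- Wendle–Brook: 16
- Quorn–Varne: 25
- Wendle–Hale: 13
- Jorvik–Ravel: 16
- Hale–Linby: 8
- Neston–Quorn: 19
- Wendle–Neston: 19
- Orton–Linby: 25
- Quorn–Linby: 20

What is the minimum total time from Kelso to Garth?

Settle nodes by increasing distance from Kelso:
Kelso: 0
Linby: 2  (via Kelso)
Ravel: 4  (via Kelso)
Brook: 6  (via Kelso)
Hale: 10  (via Linby)
Jorvik: 20  (via Ravel)
Wendle: 22  (via Brook)
Quorn: 22  (via Linby)
Varne: 26  (via Brook)
Orton: 27  (via Linby)
Neston: 30  (via Brook)
Garth: 49  (via Orton)
Shortest route: Kelso → Linby → Orton → Garth = 49 min.

49 min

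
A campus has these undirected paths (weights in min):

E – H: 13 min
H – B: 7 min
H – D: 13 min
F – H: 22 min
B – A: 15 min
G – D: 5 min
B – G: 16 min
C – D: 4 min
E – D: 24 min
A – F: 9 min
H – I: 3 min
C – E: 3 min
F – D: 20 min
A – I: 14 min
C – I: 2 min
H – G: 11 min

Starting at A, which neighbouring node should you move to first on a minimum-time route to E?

Enumerating some paths:
A–I–H–E: 14+3+13 = 30
A–B–H–I–C–E: 15+7+3+2+3 = 30
A–I–C–E: 14+2+3 = 19
The minimum is 19 min via A–I–C–E.
So from A the first move is to I.

I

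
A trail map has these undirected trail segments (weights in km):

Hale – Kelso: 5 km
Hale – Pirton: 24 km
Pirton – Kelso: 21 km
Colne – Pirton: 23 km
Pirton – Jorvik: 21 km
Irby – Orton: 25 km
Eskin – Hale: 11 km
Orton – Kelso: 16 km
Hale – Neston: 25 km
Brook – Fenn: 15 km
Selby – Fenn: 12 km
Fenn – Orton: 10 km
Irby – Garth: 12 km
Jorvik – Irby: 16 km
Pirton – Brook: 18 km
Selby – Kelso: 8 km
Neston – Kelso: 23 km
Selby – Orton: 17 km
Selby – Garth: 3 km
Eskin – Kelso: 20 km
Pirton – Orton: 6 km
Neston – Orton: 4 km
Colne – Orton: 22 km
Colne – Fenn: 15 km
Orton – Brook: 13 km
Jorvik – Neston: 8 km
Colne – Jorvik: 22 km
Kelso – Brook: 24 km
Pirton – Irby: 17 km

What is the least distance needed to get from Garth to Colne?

Enumerating some paths:
Garth - Selby - Orton - Colne: 3+17+22 = 42
Garth - Selby - Fenn - Colne: 3+12+15 = 30
The minimum is 30 km via Garth - Selby - Fenn - Colne.

30 km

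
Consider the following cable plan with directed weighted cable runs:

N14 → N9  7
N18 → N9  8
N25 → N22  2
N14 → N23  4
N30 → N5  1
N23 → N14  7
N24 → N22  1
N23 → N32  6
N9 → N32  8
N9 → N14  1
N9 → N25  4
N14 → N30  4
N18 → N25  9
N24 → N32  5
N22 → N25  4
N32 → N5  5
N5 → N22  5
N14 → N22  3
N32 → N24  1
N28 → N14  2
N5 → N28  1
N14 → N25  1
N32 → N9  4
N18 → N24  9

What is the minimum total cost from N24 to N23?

14

Shortest distances from N24:
N24: 0
N22: 1  (via N24)
N32: 5  (via N24)
N25: 5  (via N22)
N9: 9  (via N32)
N14: 10  (via N9)
N5: 10  (via N32)
N28: 11  (via N5)
N23: 14  (via N14)
Shortest route: N24 → N32 → N9 → N14 → N23 = 14.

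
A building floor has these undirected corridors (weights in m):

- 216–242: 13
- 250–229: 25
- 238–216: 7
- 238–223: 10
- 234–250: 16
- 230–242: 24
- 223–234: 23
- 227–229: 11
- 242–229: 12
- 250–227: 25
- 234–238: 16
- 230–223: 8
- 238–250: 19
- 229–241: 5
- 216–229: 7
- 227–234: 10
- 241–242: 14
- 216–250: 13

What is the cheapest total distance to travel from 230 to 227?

41 m

Compare a few routes:
230 → 223 → 234 → 227: 8+23+10 = 41
230 → 223 → 238 → 216 → 229 → 227: 8+10+7+7+11 = 43
Cheapest is 230 → 223 → 234 → 227 at 41 m.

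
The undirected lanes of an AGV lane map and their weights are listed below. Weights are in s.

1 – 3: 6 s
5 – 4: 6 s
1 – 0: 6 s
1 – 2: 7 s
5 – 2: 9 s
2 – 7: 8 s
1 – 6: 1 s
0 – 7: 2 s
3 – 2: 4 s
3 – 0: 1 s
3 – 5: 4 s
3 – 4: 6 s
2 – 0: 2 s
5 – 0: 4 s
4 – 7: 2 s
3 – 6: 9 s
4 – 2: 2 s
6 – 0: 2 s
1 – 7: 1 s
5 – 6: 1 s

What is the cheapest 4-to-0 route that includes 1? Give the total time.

Best 4 to 1: 4 → 7 → 1 costing 3
Best 1 to 0: 1 → 6 → 0 costing 3
Total via 1: 3 + 3 = 6 s.

6 s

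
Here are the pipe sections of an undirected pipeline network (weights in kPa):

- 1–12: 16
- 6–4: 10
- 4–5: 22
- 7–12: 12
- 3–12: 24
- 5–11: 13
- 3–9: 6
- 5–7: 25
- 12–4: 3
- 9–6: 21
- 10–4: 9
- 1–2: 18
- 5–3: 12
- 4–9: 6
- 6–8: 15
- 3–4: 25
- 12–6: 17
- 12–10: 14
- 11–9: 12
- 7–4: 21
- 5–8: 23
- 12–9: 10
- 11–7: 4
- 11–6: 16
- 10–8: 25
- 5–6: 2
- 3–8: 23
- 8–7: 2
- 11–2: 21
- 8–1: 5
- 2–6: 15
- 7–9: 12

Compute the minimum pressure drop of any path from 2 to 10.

Running Dijkstra from 2:
2: 0
6: 15  (via 2)
5: 17  (via 6)
1: 18  (via 2)
11: 21  (via 2)
8: 23  (via 1)
4: 25  (via 6)
7: 25  (via 11)
12: 28  (via 4)
3: 29  (via 5)
9: 31  (via 4)
10: 34  (via 4)
Shortest route: 2 → 6 → 4 → 10 = 34 kPa.

34 kPa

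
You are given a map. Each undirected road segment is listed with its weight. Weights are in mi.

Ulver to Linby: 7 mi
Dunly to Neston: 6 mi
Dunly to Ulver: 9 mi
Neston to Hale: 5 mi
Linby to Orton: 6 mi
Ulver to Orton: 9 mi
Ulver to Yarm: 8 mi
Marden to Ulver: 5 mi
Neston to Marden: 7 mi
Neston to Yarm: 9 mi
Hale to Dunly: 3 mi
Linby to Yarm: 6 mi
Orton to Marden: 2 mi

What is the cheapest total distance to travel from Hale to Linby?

Candidate routes:
Hale → Dunly → Ulver → Linby: 3+9+7 = 19
Hale → Neston → Yarm → Linby: 5+9+6 = 20
Hale → Neston → Marden → Orton → Linby: 5+7+2+6 = 20
Cheapest is Hale → Dunly → Ulver → Linby at 19 mi.

19 mi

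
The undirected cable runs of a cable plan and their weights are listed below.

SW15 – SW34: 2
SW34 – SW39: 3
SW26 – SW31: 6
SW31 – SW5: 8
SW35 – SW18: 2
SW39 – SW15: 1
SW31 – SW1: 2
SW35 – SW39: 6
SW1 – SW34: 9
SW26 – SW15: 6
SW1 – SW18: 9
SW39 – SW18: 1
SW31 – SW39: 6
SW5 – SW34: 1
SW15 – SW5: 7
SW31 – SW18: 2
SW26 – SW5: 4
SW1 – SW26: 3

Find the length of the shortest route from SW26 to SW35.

9

Compare a few routes:
SW26 → SW1 → SW31 → SW18 → SW35: 3+2+2+2 = 9
SW26 → SW31 → SW18 → SW35: 6+2+2 = 10
SW26 → SW15 → SW39 → SW18 → SW35: 6+1+1+2 = 10
The minimum is 9 via SW26 → SW1 → SW31 → SW18 → SW35.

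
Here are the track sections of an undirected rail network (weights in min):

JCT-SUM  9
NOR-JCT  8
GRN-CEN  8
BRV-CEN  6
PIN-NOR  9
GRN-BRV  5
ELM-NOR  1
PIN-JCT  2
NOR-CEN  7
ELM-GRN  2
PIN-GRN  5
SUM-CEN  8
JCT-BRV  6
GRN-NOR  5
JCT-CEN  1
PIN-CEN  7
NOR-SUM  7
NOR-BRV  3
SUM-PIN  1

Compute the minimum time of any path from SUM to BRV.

Compare a few routes:
SUM - PIN - JCT - BRV: 1+2+6 = 9
SUM - NOR - BRV: 7+3 = 10
Cheapest is SUM - PIN - JCT - BRV at 9 min.

9 min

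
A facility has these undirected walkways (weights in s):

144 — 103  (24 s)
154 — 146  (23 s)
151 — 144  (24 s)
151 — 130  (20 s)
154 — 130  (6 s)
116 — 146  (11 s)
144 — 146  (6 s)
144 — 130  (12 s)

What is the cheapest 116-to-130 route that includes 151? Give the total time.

61 s

Shortest 116→151: 116–146–144–151 = 41
Best 151 to 130: 151–130 costing 20
Total via 151: 41 + 20 = 61 s.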